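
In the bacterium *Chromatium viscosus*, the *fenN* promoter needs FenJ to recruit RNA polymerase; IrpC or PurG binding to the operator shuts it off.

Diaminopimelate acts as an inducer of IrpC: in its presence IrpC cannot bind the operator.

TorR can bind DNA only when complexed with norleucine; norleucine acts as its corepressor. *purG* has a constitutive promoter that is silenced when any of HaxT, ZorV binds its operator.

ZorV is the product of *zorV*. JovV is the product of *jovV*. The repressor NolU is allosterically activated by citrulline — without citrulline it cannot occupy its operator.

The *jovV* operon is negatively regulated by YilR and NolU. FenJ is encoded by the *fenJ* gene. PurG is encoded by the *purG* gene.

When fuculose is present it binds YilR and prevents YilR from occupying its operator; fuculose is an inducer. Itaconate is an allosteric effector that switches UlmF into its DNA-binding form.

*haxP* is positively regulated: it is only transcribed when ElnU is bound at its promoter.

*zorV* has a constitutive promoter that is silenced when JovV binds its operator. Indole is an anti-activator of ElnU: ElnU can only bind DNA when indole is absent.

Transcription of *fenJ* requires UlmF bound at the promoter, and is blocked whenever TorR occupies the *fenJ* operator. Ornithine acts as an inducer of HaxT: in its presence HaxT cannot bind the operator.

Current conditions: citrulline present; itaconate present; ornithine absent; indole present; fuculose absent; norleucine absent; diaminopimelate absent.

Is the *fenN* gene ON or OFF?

Itaconate is present, so UlmF is active.
Norleucine is absent, so TorR is inactive.
No repressor is bound and UlmF is active, so *fenJ* is transcribed.
So FenJ is produced and active.
Diaminopimelate is absent, so IrpC is active.
Ornithine is absent, so HaxT is active.
Fuculose is absent, so YilR is active.
Citrulline is present, so NolU is active.
With repressor YilR bound, *jovV* is not transcribed.
So JovV is not produced.
With no repressor bound, *zorV* is transcribed.
So ZorV is produced and active.
With repressor HaxT bound, *purG* is not transcribed.
So PurG is not produced.
With repressor IrpC bound, *fenN* is not transcribed.

OFF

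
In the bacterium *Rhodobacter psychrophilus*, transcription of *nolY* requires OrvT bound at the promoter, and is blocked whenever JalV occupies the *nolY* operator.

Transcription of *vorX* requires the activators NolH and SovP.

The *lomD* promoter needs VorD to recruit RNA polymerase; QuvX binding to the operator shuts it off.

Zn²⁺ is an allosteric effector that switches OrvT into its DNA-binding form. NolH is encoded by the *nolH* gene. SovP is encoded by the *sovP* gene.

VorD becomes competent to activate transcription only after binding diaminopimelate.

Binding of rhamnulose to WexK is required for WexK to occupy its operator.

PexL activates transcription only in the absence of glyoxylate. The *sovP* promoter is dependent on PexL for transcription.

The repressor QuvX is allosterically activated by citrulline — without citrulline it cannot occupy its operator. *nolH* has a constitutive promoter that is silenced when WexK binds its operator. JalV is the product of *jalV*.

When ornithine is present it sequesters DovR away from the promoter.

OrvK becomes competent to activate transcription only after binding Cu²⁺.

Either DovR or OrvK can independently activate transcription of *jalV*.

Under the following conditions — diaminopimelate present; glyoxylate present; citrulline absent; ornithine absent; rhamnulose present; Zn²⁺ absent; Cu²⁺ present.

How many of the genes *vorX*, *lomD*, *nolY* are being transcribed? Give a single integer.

1

Rhamnulose is present, so WexK is active.
With repressor WexK bound, *nolH* is not transcribed.
So NolH is not produced.
Glyoxylate is present, so PexL is inactive.
Required activator PexL is absent, so *sovP* is not transcribed.
So SovP is not produced.
Required activator NolH is absent, so *vorX* is not transcribed.
→ *vorX* is OFF.
Diaminopimelate is present, so VorD is active.
Citrulline is absent, so QuvX is inactive.
No repressor is bound and VorD is active, so *lomD* is transcribed.
→ *lomD* is ON.
Zn²⁺ is absent, so OrvT is inactive.
Ornithine is absent, so DovR is active.
Cu²⁺ is present, so OrvK is active.
Activator DovR is present, so *jalV* is transcribed.
So JalV is produced and active.
With repressor JalV bound, *nolY* is not transcribed.
→ *nolY* is OFF.
1 of the 3 genes is transcribed.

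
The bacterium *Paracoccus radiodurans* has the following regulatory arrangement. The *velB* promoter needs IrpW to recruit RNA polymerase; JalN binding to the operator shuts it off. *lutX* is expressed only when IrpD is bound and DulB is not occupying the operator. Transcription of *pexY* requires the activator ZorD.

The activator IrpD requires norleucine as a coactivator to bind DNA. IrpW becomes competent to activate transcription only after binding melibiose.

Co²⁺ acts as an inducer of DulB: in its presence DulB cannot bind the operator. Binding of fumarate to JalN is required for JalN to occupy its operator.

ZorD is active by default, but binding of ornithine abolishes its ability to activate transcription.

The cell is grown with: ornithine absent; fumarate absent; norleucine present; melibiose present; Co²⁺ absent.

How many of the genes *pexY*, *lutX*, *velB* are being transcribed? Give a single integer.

Ornithine is absent, so ZorD is active.
No repressor is bound and ZorD is active, so *pexY* is transcribed.
→ *pexY* is ON.
Norleucine is present, so IrpD is active.
Co²⁺ is absent, so DulB is active.
With repressor DulB bound, *lutX* is not transcribed.
→ *lutX* is OFF.
Melibiose is present, so IrpW is active.
Fumarate is absent, so JalN is inactive.
No repressor is bound and IrpW is active, so *velB* is transcribed.
→ *velB* is ON.
2 of the 3 genes are transcribed.

2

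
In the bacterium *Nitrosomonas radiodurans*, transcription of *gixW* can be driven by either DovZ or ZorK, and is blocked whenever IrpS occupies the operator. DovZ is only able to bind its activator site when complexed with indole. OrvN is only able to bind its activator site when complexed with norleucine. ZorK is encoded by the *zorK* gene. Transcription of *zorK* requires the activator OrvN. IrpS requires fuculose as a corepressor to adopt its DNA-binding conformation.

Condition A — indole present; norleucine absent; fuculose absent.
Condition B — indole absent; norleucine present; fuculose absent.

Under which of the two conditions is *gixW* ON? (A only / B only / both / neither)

both

Condition A:
Indole is present, so DovZ is active.
Norleucine is absent, so OrvN is inactive.
Required activator OrvN is absent, so *zorK* is not transcribed.
So ZorK is not produced.
Fuculose is absent, so IrpS is inactive.
Activator DovZ is present, so *gixW* is transcribed.
→ *gixW* is ON in A.
Condition B:
Indole is absent, so DovZ is inactive.
Norleucine is present, so OrvN is active.
No repressor is bound and OrvN is active, so *zorK* is transcribed.
So ZorK is produced and active.
Fuculose is absent, so IrpS is inactive.
Activator ZorK is present, so *gixW* is transcribed.
→ *gixW* is ON in B.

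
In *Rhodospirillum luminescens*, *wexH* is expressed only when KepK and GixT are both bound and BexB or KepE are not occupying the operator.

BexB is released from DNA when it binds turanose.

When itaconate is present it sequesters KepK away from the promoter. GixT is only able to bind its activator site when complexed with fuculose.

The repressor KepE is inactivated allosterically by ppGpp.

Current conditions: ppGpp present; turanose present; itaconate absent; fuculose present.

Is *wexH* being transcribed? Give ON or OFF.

Itaconate is absent, so KepK is active.
Turanose is present, so BexB is inactive.
Fuculose is present, so GixT is active.
ppGpp is present, so KepE is inactive.
No repressor is bound and KepK and GixT are active, so *wexH* is transcribed.

ON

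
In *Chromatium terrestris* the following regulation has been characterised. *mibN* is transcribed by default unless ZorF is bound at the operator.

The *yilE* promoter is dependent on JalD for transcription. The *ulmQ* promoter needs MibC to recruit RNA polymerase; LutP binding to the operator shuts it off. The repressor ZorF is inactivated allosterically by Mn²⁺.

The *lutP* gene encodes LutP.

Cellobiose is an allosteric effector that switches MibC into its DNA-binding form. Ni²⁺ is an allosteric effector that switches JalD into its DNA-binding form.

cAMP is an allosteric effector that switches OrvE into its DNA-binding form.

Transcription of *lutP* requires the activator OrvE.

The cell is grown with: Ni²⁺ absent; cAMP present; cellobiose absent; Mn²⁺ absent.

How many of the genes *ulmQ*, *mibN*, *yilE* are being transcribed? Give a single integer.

cAMP is present, so OrvE is active.
No repressor is bound and OrvE is active, so *lutP* is transcribed.
So LutP is produced and active.
Cellobiose is absent, so MibC is inactive.
With repressor LutP bound, *ulmQ* is not transcribed.
→ *ulmQ* is OFF.
Mn²⁺ is absent, so ZorF is active.
With repressor ZorF bound, *mibN* is not transcribed.
→ *mibN* is OFF.
Ni²⁺ is absent, so JalD is inactive.
Required activator JalD is absent, so *yilE* is not transcribed.
→ *yilE* is OFF.
0 of the 3 genes are transcribed.

0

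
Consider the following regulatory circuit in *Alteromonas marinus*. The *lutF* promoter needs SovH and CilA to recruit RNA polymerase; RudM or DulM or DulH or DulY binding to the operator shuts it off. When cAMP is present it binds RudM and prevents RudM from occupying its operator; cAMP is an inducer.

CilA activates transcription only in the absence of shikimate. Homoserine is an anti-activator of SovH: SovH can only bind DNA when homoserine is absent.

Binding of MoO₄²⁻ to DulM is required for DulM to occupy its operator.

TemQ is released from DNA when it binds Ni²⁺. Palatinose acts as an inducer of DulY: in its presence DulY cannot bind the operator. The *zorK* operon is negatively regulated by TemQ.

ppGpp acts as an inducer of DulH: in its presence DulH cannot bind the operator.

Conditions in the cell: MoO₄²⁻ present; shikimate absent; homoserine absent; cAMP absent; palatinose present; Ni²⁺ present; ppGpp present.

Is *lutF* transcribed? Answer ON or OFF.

OFF

Homoserine is absent, so SovH is active.
cAMP is absent, so RudM is active.
MoO₄²⁻ is present, so DulM is active.
ppGpp is present, so DulH is inactive.
Shikimate is absent, so CilA is active.
Palatinose is present, so DulY is inactive.
With repressor RudM bound, *lutF* is not transcribed.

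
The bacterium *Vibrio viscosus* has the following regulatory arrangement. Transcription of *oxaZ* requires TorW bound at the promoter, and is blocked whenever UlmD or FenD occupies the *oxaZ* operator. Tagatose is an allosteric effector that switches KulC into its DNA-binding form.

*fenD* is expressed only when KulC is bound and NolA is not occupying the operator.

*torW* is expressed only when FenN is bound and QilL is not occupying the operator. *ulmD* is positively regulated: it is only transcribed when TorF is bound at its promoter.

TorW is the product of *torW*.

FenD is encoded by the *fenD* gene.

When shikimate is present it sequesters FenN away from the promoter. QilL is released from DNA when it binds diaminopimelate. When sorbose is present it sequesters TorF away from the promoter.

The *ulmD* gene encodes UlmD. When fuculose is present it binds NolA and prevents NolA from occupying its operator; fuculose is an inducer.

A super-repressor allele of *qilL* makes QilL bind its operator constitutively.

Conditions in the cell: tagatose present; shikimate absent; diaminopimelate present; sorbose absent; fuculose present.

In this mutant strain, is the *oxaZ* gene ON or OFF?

OFF

Sorbose is absent, so TorF is active.
No repressor is bound and TorF is active, so *ulmD* is transcribed.
So UlmD is produced and active.
QilL is constitutively active in this strain.
Shikimate is absent, so FenN is active.
With repressor QilL bound, *torW* is not transcribed.
So TorW is not produced.
Tagatose is present, so KulC is active.
Fuculose is present, so NolA is inactive.
No repressor is bound and KulC is active, so *fenD* is transcribed.
So FenD is produced and active.
With repressor UlmD bound, *oxaZ* is not transcribed.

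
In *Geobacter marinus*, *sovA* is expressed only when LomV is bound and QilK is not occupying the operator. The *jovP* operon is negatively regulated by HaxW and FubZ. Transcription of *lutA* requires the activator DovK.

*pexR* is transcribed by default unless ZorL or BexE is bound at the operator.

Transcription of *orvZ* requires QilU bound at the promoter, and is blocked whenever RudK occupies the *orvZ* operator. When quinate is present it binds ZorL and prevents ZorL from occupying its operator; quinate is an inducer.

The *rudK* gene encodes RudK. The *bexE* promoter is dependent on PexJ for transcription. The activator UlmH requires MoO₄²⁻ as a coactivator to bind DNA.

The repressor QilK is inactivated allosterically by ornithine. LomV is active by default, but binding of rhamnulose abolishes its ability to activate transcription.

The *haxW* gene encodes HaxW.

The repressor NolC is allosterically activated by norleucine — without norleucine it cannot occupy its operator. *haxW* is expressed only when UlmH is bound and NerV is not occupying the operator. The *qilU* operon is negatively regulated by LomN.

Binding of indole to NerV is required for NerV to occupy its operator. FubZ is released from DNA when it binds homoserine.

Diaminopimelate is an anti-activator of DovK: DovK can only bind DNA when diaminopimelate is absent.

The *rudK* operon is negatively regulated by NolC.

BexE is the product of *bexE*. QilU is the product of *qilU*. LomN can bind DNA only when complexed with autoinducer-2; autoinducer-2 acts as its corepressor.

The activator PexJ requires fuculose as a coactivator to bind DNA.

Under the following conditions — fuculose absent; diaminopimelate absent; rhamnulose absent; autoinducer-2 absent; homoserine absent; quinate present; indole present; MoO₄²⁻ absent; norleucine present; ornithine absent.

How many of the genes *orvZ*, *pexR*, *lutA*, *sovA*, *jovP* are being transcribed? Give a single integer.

Norleucine is present, so NolC is active.
With repressor NolC bound, *rudK* is not transcribed.
So RudK is not produced.
Autoinducer-2 is absent, so LomN is inactive.
With no repressor bound, *qilU* is transcribed.
So QilU is produced and active.
No repressor is bound and QilU is active, so *orvZ* is transcribed.
→ *orvZ* is ON.
Quinate is present, so ZorL is inactive.
Fuculose is absent, so PexJ is inactive.
Required activator PexJ is absent, so *bexE* is not transcribed.
So BexE is not produced.
With no repressor bound, *pexR* is transcribed.
→ *pexR* is ON.
Diaminopimelate is absent, so DovK is active.
No repressor is bound and DovK is active, so *lutA* is transcribed.
→ *lutA* is ON.
Rhamnulose is absent, so LomV is active.
Ornithine is absent, so QilK is active.
With repressor QilK bound, *sovA* is not transcribed.
→ *sovA* is OFF.
Indole is present, so NerV is active.
MoO₄²⁻ is absent, so UlmH is inactive.
With repressor NerV bound, *haxW* is not transcribed.
So HaxW is not produced.
Homoserine is absent, so FubZ is active.
With repressor FubZ bound, *jovP* is not transcribed.
→ *jovP* is OFF.
3 of the 5 genes are transcribed.

3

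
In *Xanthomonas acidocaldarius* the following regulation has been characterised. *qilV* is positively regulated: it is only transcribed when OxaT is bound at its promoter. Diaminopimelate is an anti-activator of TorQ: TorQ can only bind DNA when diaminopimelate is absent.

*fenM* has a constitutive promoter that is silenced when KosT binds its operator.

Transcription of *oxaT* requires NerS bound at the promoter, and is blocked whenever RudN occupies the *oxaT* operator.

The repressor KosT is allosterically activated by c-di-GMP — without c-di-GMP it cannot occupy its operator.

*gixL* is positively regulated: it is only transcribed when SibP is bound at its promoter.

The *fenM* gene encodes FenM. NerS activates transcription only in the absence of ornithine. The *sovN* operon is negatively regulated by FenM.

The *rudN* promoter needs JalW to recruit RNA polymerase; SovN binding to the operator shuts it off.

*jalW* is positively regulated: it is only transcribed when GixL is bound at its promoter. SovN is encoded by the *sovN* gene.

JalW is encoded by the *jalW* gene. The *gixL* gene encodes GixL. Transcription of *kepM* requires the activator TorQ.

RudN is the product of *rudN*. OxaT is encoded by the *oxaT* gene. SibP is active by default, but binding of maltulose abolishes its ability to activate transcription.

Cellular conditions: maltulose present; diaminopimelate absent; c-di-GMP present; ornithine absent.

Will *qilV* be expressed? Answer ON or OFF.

ON

c-di-GMP is present, so KosT is active.
With repressor KosT bound, *fenM* is not transcribed.
So FenM is not produced.
With no repressor bound, *sovN* is transcribed.
So SovN is produced and active.
Maltulose is present, so SibP is inactive.
Required activator SibP is absent, so *gixL* is not transcribed.
So GixL is not produced.
Required activator GixL is absent, so *jalW* is not transcribed.
So JalW is not produced.
With repressor SovN bound, *rudN* is not transcribed.
So RudN is not produced.
Ornithine is absent, so NerS is active.
No repressor is bound and NerS is active, so *oxaT* is transcribed.
So OxaT is produced and active.
No repressor is bound and OxaT is active, so *qilV* is transcribed.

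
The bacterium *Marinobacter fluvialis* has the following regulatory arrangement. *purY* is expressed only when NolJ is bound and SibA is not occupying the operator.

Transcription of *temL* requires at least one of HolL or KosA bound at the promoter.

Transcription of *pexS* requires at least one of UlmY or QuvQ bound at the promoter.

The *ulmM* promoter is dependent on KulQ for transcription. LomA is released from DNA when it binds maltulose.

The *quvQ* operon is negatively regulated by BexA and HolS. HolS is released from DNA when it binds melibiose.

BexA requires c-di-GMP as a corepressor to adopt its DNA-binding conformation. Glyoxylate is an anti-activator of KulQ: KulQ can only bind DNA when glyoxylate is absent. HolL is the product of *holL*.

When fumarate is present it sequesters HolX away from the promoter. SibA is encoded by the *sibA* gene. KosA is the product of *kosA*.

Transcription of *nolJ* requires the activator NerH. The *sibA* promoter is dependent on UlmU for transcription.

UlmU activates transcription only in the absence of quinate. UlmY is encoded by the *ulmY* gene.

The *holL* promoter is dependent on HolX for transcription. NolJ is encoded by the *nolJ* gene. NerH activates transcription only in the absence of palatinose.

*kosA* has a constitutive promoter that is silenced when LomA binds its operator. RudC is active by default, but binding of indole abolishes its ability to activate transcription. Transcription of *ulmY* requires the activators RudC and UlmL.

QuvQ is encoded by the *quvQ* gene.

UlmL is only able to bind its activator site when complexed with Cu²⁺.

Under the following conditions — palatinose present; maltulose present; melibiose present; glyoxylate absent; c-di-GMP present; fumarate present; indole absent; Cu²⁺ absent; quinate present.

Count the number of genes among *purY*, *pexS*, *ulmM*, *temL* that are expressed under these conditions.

2

Palatinose is present, so NerH is inactive.
Required activator NerH is absent, so *nolJ* is not transcribed.
So NolJ is not produced.
Quinate is present, so UlmU is inactive.
Required activator UlmU is absent, so *sibA* is not transcribed.
So SibA is not produced.
Required activator NolJ is absent, so *purY* is not transcribed.
→ *purY* is OFF.
Indole is absent, so RudC is active.
Cu²⁺ is absent, so UlmL is inactive.
Required activator UlmL is absent, so *ulmY* is not transcribed.
So UlmY is not produced.
c-di-GMP is present, so BexA is active.
Melibiose is present, so HolS is inactive.
With repressor BexA bound, *quvQ* is not transcribed.
So QuvQ is not produced.
No activator is available at the *pexS* promoter, so *pexS* is not transcribed.
→ *pexS* is OFF.
Glyoxylate is absent, so KulQ is active.
No repressor is bound and KulQ is active, so *ulmM* is transcribed.
→ *ulmM* is ON.
Fumarate is present, so HolX is inactive.
Required activator HolX is absent, so *holL* is not transcribed.
So HolL is not produced.
Maltulose is present, so LomA is inactive.
With no repressor bound, *kosA* is transcribed.
So KosA is produced and active.
Activator KosA is present, so *temL* is transcribed.
→ *temL* is ON.
2 of the 4 genes are transcribed.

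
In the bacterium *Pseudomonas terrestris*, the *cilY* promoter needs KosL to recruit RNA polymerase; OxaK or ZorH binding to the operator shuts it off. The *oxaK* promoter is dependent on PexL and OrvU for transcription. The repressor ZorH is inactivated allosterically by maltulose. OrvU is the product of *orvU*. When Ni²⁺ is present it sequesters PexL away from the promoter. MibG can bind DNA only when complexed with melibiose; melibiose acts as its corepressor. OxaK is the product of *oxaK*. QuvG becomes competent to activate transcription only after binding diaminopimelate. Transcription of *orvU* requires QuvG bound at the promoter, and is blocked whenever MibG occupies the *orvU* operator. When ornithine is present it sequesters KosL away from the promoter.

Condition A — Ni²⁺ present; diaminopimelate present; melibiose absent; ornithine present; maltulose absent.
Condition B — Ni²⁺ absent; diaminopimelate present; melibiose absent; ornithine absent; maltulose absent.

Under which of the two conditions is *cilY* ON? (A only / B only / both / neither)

neither

Condition A:
Ni²⁺ is present, so PexL is inactive.
Diaminopimelate is present, so QuvG is active.
Melibiose is absent, so MibG is inactive.
No repressor is bound and QuvG is active, so *orvU* is transcribed.
So OrvU is produced and active.
Required activator PexL is absent, so *oxaK* is not transcribed.
So OxaK is not produced.
Ornithine is present, so KosL is inactive.
Maltulose is absent, so ZorH is active.
With repressor ZorH bound, *cilY* is not transcribed.
→ *cilY* is OFF in A.
Condition B:
Ni²⁺ is absent, so PexL is active.
Diaminopimelate is present, so QuvG is active.
Melibiose is absent, so MibG is inactive.
No repressor is bound and QuvG is active, so *orvU* is transcribed.
So OrvU is produced and active.
No repressor is bound and PexL and OrvU are active, so *oxaK* is transcribed.
So OxaK is produced and active.
Ornithine is absent, so KosL is active.
Maltulose is absent, so ZorH is active.
With repressor OxaK bound, *cilY* is not transcribed.
→ *cilY* is OFF in B.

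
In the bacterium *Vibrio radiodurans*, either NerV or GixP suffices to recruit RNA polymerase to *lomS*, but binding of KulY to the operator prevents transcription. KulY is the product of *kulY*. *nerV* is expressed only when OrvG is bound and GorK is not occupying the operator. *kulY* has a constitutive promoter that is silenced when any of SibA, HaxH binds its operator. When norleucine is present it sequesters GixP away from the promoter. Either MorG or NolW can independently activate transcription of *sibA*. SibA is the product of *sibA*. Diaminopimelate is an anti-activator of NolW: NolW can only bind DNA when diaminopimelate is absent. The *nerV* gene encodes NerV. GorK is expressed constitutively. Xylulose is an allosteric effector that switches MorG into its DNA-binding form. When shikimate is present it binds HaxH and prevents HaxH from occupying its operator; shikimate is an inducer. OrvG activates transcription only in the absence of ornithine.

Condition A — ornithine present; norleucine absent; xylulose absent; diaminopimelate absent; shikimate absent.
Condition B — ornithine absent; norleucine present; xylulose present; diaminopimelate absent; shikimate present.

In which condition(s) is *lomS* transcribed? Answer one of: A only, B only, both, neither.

Condition A:
GorK is produced constitutively and is active.
Ornithine is present, so OrvG is inactive.
With repressor GorK bound, *nerV* is not transcribed.
So NerV is not produced.
Norleucine is absent, so GixP is active.
Xylulose is absent, so MorG is inactive.
Diaminopimelate is absent, so NolW is active.
Activator NolW is present, so *sibA* is transcribed.
So SibA is produced and active.
Shikimate is absent, so HaxH is active.
With repressor SibA bound, *kulY* is not transcribed.
So KulY is not produced.
Activator GixP is present, so *lomS* is transcribed.
→ *lomS* is ON in A.
Condition B:
GorK is produced constitutively and is active.
Ornithine is absent, so OrvG is active.
With repressor GorK bound, *nerV* is not transcribed.
So NerV is not produced.
Norleucine is present, so GixP is inactive.
Xylulose is present, so MorG is active.
Diaminopimelate is absent, so NolW is active.
Activator MorG is present, so *sibA* is transcribed.
So SibA is produced and active.
Shikimate is present, so HaxH is inactive.
With repressor SibA bound, *kulY* is not transcribed.
So KulY is not produced.
No activator is available at the *lomS* promoter, so *lomS* is not transcribed.
→ *lomS* is OFF in B.

A only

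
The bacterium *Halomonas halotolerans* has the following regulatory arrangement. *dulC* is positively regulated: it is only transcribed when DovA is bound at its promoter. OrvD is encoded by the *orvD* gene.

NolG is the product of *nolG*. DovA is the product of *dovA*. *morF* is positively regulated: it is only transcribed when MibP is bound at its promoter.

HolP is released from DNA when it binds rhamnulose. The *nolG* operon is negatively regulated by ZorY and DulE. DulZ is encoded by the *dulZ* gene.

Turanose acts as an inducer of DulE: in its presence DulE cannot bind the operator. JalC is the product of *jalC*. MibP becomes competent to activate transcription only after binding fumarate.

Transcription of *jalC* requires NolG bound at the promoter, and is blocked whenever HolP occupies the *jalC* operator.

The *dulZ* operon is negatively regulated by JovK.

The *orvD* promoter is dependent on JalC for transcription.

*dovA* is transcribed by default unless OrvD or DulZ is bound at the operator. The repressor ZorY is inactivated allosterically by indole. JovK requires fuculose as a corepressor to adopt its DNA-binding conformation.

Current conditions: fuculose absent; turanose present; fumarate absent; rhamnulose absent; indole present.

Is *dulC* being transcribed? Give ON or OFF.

OFF

Indole is present, so ZorY is inactive.
Turanose is present, so DulE is inactive.
With no repressor bound, *nolG* is transcribed.
So NolG is produced and active.
Rhamnulose is absent, so HolP is active.
With repressor HolP bound, *jalC* is not transcribed.
So JalC is not produced.
Required activator JalC is absent, so *orvD* is not transcribed.
So OrvD is not produced.
Fuculose is absent, so JovK is inactive.
With no repressor bound, *dulZ* is transcribed.
So DulZ is produced and active.
With repressor DulZ bound, *dovA* is not transcribed.
So DovA is not produced.
Required activator DovA is absent, so *dulC* is not transcribed.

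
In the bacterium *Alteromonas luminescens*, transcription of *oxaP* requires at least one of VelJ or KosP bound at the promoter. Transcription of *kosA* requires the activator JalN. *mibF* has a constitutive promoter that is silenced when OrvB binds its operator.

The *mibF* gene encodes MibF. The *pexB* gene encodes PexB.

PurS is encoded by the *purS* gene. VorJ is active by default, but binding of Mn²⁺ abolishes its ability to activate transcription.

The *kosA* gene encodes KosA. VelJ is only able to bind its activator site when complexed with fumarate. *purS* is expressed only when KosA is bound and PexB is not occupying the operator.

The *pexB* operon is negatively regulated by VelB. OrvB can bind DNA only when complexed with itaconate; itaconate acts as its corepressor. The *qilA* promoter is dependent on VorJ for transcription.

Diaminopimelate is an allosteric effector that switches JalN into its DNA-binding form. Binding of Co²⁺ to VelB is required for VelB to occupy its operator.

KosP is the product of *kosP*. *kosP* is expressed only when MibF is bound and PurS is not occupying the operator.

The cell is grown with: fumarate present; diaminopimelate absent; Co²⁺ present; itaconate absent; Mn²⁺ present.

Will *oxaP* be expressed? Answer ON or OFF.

ON

Fumarate is present, so VelJ is active.
Itaconate is absent, so OrvB is inactive.
With no repressor bound, *mibF* is transcribed.
So MibF is produced and active.
Co²⁺ is present, so VelB is active.
With repressor VelB bound, *pexB* is not transcribed.
So PexB is not produced.
Diaminopimelate is absent, so JalN is inactive.
Required activator JalN is absent, so *kosA* is not transcribed.
So KosA is not produced.
Required activator KosA is absent, so *purS* is not transcribed.
So PurS is not produced.
No repressor is bound and MibF is active, so *kosP* is transcribed.
So KosP is produced and active.
Activator VelJ is present, so *oxaP* is transcribed.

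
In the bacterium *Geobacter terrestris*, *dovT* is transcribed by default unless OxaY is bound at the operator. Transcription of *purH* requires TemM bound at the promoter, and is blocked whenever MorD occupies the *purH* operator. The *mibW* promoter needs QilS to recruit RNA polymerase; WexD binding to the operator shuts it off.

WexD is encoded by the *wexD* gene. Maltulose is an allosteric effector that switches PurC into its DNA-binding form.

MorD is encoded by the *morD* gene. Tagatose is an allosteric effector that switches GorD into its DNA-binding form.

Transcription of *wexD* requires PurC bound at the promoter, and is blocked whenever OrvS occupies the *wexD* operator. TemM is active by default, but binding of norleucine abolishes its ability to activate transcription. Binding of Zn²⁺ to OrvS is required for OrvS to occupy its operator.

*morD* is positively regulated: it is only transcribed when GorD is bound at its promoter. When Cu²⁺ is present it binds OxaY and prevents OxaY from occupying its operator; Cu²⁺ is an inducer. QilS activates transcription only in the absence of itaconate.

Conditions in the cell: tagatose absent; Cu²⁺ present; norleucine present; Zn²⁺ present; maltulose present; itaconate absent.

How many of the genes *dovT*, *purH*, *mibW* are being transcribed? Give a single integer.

2

Cu²⁺ is present, so OxaY is inactive.
With no repressor bound, *dovT* is transcribed.
→ *dovT* is ON.
Tagatose is absent, so GorD is inactive.
Required activator GorD is absent, so *morD* is not transcribed.
So MorD is not produced.
Norleucine is present, so TemM is inactive.
Required activator TemM is absent, so *purH* is not transcribed.
→ *purH* is OFF.
Maltulose is present, so PurC is active.
Zn²⁺ is present, so OrvS is active.
With repressor OrvS bound, *wexD* is not transcribed.
So WexD is not produced.
Itaconate is absent, so QilS is active.
No repressor is bound and QilS is active, so *mibW* is transcribed.
→ *mibW* is ON.
2 of the 3 genes are transcribed.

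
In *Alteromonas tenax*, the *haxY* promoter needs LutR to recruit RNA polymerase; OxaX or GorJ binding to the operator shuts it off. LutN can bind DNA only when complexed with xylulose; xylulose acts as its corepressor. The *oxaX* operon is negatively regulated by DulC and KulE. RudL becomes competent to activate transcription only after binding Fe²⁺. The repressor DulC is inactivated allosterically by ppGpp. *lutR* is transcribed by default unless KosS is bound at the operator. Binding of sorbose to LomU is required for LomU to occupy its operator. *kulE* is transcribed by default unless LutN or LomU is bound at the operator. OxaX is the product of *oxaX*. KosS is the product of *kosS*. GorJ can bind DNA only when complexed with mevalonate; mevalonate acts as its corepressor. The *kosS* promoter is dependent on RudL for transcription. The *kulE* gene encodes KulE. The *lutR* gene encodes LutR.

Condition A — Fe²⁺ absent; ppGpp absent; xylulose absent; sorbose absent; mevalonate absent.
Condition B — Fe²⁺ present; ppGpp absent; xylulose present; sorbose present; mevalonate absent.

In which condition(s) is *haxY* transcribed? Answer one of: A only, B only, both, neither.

Condition A:
Fe²⁺ is absent, so RudL is inactive.
Required activator RudL is absent, so *kosS* is not transcribed.
So KosS is not produced.
With no repressor bound, *lutR* is transcribed.
So LutR is produced and active.
ppGpp is absent, so DulC is active.
Xylulose is absent, so LutN is inactive.
Sorbose is absent, so LomU is inactive.
With no repressor bound, *kulE* is transcribed.
So KulE is produced and active.
With repressor DulC bound, *oxaX* is not transcribed.
So OxaX is not produced.
Mevalonate is absent, so GorJ is inactive.
No repressor is bound and LutR is active, so *haxY* is transcribed.
→ *haxY* is ON in A.
Condition B:
Fe²⁺ is present, so RudL is active.
No repressor is bound and RudL is active, so *kosS* is transcribed.
So KosS is produced and active.
With repressor KosS bound, *lutR* is not transcribed.
So LutR is not produced.
ppGpp is absent, so DulC is active.
Xylulose is present, so LutN is active.
Sorbose is present, so LomU is active.
With repressor LutN bound, *kulE* is not transcribed.
So KulE is not produced.
With repressor DulC bound, *oxaX* is not transcribed.
So OxaX is not produced.
Mevalonate is absent, so GorJ is inactive.
Required activator LutR is absent, so *haxY* is not transcribed.
→ *haxY* is OFF in B.

A only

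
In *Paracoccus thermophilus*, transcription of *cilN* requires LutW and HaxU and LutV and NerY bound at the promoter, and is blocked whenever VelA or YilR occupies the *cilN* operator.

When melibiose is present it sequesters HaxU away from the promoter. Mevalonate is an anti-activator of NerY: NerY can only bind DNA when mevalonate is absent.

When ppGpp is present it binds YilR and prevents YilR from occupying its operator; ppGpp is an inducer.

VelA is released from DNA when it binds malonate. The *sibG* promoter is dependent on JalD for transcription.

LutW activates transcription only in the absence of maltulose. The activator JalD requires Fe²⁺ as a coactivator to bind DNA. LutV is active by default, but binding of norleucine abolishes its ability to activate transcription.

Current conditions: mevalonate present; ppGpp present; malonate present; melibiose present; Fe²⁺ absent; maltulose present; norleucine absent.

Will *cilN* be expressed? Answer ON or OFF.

Maltulose is present, so LutW is inactive.
Malonate is present, so VelA is inactive.
Melibiose is present, so HaxU is inactive.
Norleucine is absent, so LutV is active.
ppGpp is present, so YilR is inactive.
Mevalonate is present, so NerY is inactive.
Required activator LutW is absent, so *cilN* is not transcribed.

OFF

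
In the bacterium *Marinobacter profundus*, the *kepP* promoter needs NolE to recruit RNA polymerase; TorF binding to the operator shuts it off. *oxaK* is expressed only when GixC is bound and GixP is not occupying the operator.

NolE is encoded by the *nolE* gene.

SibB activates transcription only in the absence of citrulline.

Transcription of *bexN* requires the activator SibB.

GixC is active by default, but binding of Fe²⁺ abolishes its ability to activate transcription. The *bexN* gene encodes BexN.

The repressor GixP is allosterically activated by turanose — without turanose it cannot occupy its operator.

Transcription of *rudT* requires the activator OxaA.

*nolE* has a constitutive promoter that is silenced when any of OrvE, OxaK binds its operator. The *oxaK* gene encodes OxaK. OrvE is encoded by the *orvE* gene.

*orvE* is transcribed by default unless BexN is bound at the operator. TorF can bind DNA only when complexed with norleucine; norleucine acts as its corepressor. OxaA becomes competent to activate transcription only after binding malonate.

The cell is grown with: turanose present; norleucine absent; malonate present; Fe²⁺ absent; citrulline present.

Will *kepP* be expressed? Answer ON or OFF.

Citrulline is present, so SibB is inactive.
Required activator SibB is absent, so *bexN* is not transcribed.
So BexN is not produced.
With no repressor bound, *orvE* is transcribed.
So OrvE is produced and active.
Fe²⁺ is absent, so GixC is active.
Turanose is present, so GixP is active.
With repressor GixP bound, *oxaK* is not transcribed.
So OxaK is not produced.
With repressor OrvE bound, *nolE* is not transcribed.
So NolE is not produced.
Norleucine is absent, so TorF is inactive.
Required activator NolE is absent, so *kepP* is not transcribed.

OFF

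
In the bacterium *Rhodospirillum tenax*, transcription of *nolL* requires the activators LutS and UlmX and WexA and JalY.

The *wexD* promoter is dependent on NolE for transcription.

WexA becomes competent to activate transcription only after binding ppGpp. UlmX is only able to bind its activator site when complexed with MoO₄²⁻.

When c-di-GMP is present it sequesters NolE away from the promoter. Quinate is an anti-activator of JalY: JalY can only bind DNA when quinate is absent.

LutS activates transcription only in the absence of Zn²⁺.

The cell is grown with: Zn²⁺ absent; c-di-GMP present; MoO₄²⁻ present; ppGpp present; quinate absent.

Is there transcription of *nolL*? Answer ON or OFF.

ON

Zn²⁺ is absent, so LutS is active.
MoO₄²⁻ is present, so UlmX is active.
ppGpp is present, so WexA is active.
Quinate is absent, so JalY is active.
No repressor is bound and LutS and UlmX and WexA and JalY are active, so *nolL* is transcribed.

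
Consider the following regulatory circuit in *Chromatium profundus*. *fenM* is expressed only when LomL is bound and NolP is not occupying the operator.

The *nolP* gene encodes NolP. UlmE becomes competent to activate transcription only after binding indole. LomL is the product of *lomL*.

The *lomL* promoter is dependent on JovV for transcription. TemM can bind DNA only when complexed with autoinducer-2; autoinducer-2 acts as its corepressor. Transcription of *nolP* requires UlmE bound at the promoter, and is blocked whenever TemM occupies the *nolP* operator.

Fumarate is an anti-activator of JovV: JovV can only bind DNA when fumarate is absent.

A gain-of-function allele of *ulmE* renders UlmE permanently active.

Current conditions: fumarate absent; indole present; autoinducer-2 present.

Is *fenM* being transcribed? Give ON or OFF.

ON

Fumarate is absent, so JovV is active.
No repressor is bound and JovV is active, so *lomL* is transcribed.
So LomL is produced and active.
Autoinducer-2 is present, so TemM is active.
UlmE is constitutively active in this strain.
With repressor TemM bound, *nolP* is not transcribed.
So NolP is not produced.
No repressor is bound and LomL is active, so *fenM* is transcribed.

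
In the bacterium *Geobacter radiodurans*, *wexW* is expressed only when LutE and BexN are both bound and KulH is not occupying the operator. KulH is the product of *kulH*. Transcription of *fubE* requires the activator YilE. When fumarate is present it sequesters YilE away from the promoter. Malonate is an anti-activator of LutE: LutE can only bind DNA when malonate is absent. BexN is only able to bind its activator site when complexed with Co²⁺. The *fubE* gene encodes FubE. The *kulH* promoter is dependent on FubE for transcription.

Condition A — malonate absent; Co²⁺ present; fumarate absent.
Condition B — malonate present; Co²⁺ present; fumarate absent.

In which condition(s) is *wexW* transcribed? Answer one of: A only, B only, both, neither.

Condition A:
Malonate is absent, so LutE is active.
Co²⁺ is present, so BexN is active.
Fumarate is absent, so YilE is active.
No repressor is bound and YilE is active, so *fubE* is transcribed.
So FubE is produced and active.
No repressor is bound and FubE is active, so *kulH* is transcribed.
So KulH is produced and active.
With repressor KulH bound, *wexW* is not transcribed.
→ *wexW* is OFF in A.
Condition B:
Malonate is present, so LutE is inactive.
Co²⁺ is present, so BexN is active.
Fumarate is absent, so YilE is active.
No repressor is bound and YilE is active, so *fubE* is transcribed.
So FubE is produced and active.
No repressor is bound and FubE is active, so *kulH* is transcribed.
So KulH is produced and active.
With repressor KulH bound, *wexW* is not transcribed.
→ *wexW* is OFF in B.

neither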